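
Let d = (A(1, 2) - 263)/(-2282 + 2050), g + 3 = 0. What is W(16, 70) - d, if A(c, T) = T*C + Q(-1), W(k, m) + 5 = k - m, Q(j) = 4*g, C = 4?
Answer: -13955/232 ≈ -60.151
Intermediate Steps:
g = -3 (g = -3 + 0 = -3)
Q(j) = -12 (Q(j) = 4*(-3) = -12)
W(k, m) = -5 + k - m (W(k, m) = -5 + (k - m) = -5 + k - m)
A(c, T) = -12 + 4*T (A(c, T) = T*4 - 12 = 4*T - 12 = -12 + 4*T)
d = 267/232 (d = ((-12 + 4*2) - 263)/(-2282 + 2050) = ((-12 + 8) - 263)/(-232) = (-4 - 263)*(-1/232) = -267*(-1/232) = 267/232 ≈ 1.1509)
W(16, 70) - d = (-5 + 16 - 1*70) - 1*267/232 = (-5 + 16 - 70) - 267/232 = -59 - 267/232 = -13955/232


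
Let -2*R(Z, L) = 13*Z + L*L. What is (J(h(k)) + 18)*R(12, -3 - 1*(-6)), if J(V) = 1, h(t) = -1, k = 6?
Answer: -3135/2 ≈ -1567.5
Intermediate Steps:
R(Z, L) = -13*Z/2 - L²/2 (R(Z, L) = -(13*Z + L*L)/2 = -(13*Z + L²)/2 = -(L² + 13*Z)/2 = -13*Z/2 - L²/2)
(J(h(k)) + 18)*R(12, -3 - 1*(-6)) = (1 + 18)*(-13/2*12 - (-3 - 1*(-6))²/2) = 19*(-78 - (-3 + 6)²/2) = 19*(-78 - ½*3²) = 19*(-78 - ½*9) = 19*(-78 - 9/2) = 19*(-165/2) = -3135/2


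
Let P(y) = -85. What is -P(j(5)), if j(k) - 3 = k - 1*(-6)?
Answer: 85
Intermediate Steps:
j(k) = 9 + k (j(k) = 3 + (k - 1*(-6)) = 3 + (k + 6) = 3 + (6 + k) = 9 + k)
-P(j(5)) = -1*(-85) = 85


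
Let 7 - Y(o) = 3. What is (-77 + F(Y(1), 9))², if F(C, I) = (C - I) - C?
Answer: 7396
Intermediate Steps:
Y(o) = 4 (Y(o) = 7 - 1*3 = 7 - 3 = 4)
F(C, I) = -I
(-77 + F(Y(1), 9))² = (-77 - 1*9)² = (-77 - 9)² = (-86)² = 7396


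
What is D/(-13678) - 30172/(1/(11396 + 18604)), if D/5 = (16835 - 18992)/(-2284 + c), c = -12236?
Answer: -11984593568640719/13240304 ≈ -9.0516e+8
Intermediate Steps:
D = 719/968 (D = 5*((16835 - 18992)/(-2284 - 12236)) = 5*(-2157/(-14520)) = 5*(-2157*(-1/14520)) = 5*(719/4840) = 719/968 ≈ 0.74277)
D/(-13678) - 30172/(1/(11396 + 18604)) = (719/968)/(-13678) - 30172/(1/(11396 + 18604)) = (719/968)*(-1/13678) - 30172/(1/30000) = -719/13240304 - 30172/1/30000 = -719/13240304 - 30172*30000 = -719/13240304 - 905160000 = -11984593568640719/13240304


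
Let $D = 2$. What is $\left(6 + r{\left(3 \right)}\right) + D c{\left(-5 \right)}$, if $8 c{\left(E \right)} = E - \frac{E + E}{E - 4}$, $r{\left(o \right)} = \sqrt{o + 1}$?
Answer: $\frac{233}{36} \approx 6.4722$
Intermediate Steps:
$r{\left(o \right)} = \sqrt{1 + o}$
$c{\left(E \right)} = \frac{E}{8} - \frac{E}{4 \left(-4 + E\right)}$ ($c{\left(E \right)} = \frac{E - \frac{E + E}{E - 4}}{8} = \frac{E - \frac{2 E}{-4 + E}}{8} = \frac{E}{8} - \frac{E}{4 \left(-4 + E\right)}$)
$\left(6 + r{\left(3 \right)}\right) + D c{\left(-5 \right)} = \left(6 + \sqrt{1 + 3}\right) + 2 \cdot \frac{1}{8} \left(-5\right) \frac{1}{-4 - 5} \left(-6 - 5\right) = \left(6 + \sqrt{4}\right) + 2 \cdot \frac{1}{8} \left(-5\right) \frac{1}{-9} \left(-11\right) = \left(6 + 2\right) + 2 \cdot \frac{1}{8} \left(-5\right) \left(- \frac{1}{9}\right) \left(-11\right) = 8 + 2 \left(- \frac{55}{72}\right) = 8 - \frac{55}{36} = \frac{233}{36}$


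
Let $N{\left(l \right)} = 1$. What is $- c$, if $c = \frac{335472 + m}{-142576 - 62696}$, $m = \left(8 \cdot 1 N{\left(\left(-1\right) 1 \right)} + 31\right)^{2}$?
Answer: $\frac{112331}{68424} \approx 1.6417$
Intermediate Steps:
$m = 1521$ ($m = \left(8 \cdot 1 \cdot 1 + 31\right)^{2} = \left(8 \cdot 1 + 31\right)^{2} = \left(8 + 31\right)^{2} = 39^{2} = 1521$)
$c = - \frac{112331}{68424}$ ($c = \frac{335472 + 1521}{-142576 - 62696} = \frac{336993}{-205272} = 336993 \left(- \frac{1}{205272}\right) = - \frac{112331}{68424} \approx -1.6417$)
$- c = \left(-1\right) \left(- \frac{112331}{68424}\right) = \frac{112331}{68424}$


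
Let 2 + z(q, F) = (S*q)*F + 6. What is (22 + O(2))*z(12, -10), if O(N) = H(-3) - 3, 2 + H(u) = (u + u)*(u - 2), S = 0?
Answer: 188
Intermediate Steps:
H(u) = -2 + 2*u*(-2 + u) (H(u) = -2 + (u + u)*(u - 2) = -2 + (2*u)*(-2 + u) = -2 + 2*u*(-2 + u))
z(q, F) = 4 (z(q, F) = -2 + ((0*q)*F + 6) = -2 + (0*F + 6) = -2 + (0 + 6) = -2 + 6 = 4)
O(N) = 25 (O(N) = (-2 - 4*(-3) + 2*(-3)²) - 3 = (-2 + 12 + 2*9) - 3 = (-2 + 12 + 18) - 3 = 28 - 3 = 25)
(22 + O(2))*z(12, -10) = (22 + 25)*4 = 47*4 = 188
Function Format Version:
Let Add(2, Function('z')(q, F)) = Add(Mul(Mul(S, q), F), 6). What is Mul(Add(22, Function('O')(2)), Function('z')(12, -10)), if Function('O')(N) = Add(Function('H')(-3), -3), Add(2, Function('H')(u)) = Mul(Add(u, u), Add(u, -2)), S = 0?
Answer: 188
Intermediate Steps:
Function('H')(u) = Add(-2, Mul(2, u, Add(-2, u))) (Function('H')(u) = Add(-2, Mul(Add(u, u), Add(u, -2))) = Add(-2, Mul(Mul(2, u), Add(-2, u))) = Add(-2, Mul(2, u, Add(-2, u))))
Function('z')(q, F) = 4 (Function('z')(q, F) = Add(-2, Add(Mul(Mul(0, q), F), 6)) = Add(-2, Add(Mul(0, F), 6)) = Add(-2, Add(0, 6)) = Add(-2, 6) = 4)
Function('O')(N) = 25 (Function('O')(N) = Add(Add(-2, Mul(-4, -3), Mul(2, Pow(-3, 2))), -3) = Add(Add(-2, 12, Mul(2, 9)), -3) = Add(Add(-2, 12, 18), -3) = Add(28, -3) = 25)
Mul(Add(22, Function('O')(2)), Function('z')(12, -10)) = Mul(Add(22, 25), 4) = Mul(47, 4) = 188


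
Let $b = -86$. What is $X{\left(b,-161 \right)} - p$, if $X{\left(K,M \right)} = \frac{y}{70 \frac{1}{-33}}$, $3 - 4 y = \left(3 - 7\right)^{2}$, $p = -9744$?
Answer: $\frac{2728749}{280} \approx 9745.5$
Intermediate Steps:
$y = - \frac{13}{4}$ ($y = \frac{3}{4} - \frac{\left(3 - 7\right)^{2}}{4} = \frac{3}{4} - \frac{\left(-4\right)^{2}}{4} = \frac{3}{4} - 4 = - \frac{13}{4} \approx -3.25$)
$X{\left(K,M \right)} = \frac{429}{280}$ ($X{\left(K,M \right)} = - \frac{13}{4 \frac{70}{-33}} = - \frac{13}{4 \cdot 70 \left(- \frac{1}{33}\right)} = - \frac{13}{4 \left(- \frac{70}{33}\right)} = \left(- \frac{13}{4}\right) \left(- \frac{33}{70}\right) = \frac{429}{280}$)
$X{\left(b,-161 \right)} - p = \frac{429}{280} - -9744 = \frac{429}{280} + 9744 = \frac{2728749}{280}$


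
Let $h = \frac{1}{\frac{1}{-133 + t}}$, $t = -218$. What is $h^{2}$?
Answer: $123201$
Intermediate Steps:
$h = -351$ ($h = \frac{1}{\frac{1}{-133 - 218}} = \frac{1}{\frac{1}{-351}} = \frac{1}{- \frac{1}{351}} = -351$)
$h^{2} = \left(-351\right)^{2} = 123201$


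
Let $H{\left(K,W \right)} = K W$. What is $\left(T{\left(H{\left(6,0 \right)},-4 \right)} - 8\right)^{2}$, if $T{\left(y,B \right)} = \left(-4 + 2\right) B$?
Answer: $0$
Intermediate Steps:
$T{\left(y,B \right)} = - 2 B$
$\left(T{\left(H{\left(6,0 \right)},-4 \right)} - 8\right)^{2} = \left(\left(-2\right) \left(-4\right) - 8\right)^{2} = \left(8 - 8\right)^{2} = 0^{2} = 0$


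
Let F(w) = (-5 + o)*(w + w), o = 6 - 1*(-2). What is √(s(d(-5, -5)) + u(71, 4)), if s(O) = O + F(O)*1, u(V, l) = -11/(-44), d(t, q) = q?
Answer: I*√139/2 ≈ 5.8949*I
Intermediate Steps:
o = 8 (o = 6 + 2 = 8)
F(w) = 6*w (F(w) = (-5 + 8)*(w + w) = 3*(2*w) = 6*w)
u(V, l) = ¼ (u(V, l) = -11*(-1/44) = ¼)
s(O) = 7*O (s(O) = O + (6*O)*1 = O + 6*O = 7*O)
√(s(d(-5, -5)) + u(71, 4)) = √(7*(-5) + ¼) = √(-35 + ¼) = √(-139/4) = I*√139/2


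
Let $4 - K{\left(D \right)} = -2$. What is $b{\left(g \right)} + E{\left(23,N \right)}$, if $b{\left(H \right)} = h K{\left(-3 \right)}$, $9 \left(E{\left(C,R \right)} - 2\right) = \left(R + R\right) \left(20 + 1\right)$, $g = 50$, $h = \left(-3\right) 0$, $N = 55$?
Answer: $\frac{776}{3} \approx 258.67$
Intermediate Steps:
$h = 0$
$K{\left(D \right)} = 6$ ($K{\left(D \right)} = 4 - -2 = 4 + 2 = 6$)
$E{\left(C,R \right)} = 2 + \frac{14 R}{3}$ ($E{\left(C,R \right)} = 2 + \frac{\left(R + R\right) \left(20 + 1\right)}{9} = 2 + \frac{2 R 21}{9} = 2 + \frac{42 R}{9} = 2 + \frac{14 R}{3}$)
$b{\left(H \right)} = 0$ ($b{\left(H \right)} = 0 \cdot 6 = 0$)
$b{\left(g \right)} + E{\left(23,N \right)} = 0 + \left(2 + \frac{14}{3} \cdot 55\right) = 0 + \left(2 + \frac{770}{3}\right) = 0 + \frac{776}{3} = \frac{776}{3}$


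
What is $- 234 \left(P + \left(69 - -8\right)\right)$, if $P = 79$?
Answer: $-36504$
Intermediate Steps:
$- 234 \left(P + \left(69 - -8\right)\right) = - 234 \left(79 + \left(69 - -8\right)\right) = - 234 \left(79 + \left(69 + 8\right)\right) = - 234 \left(79 + 77\right) = \left(-234\right) 156 = -36504$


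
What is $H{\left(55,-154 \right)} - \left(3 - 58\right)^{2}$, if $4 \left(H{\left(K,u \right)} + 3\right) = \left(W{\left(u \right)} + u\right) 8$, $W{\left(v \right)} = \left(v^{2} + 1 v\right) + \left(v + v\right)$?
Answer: $43172$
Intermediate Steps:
$W{\left(v \right)} = v^{2} + 3 v$ ($W{\left(v \right)} = \left(v^{2} + v\right) + 2 v = \left(v + v^{2}\right) + 2 v = v^{2} + 3 v$)
$H{\left(K,u \right)} = -3 + 2 u + 2 u \left(3 + u\right)$ ($H{\left(K,u \right)} = -3 + \frac{\left(u \left(3 + u\right) + u\right) 8}{4} = -3 + \frac{\left(u + u \left(3 + u\right)\right) 8}{4} = -3 + \frac{8 u + 8 u \left(3 + u\right)}{4} = -3 + \left(2 u + 2 u \left(3 + u\right)\right) = -3 + 2 u + 2 u \left(3 + u\right)$)
$H{\left(55,-154 \right)} - \left(3 - 58\right)^{2} = \left(-3 + 2 \left(-154\right)^{2} + 8 \left(-154\right)\right) - \left(3 - 58\right)^{2} = \left(-3 + 2 \cdot 23716 - 1232\right) - \left(-55\right)^{2} = \left(-3 + 47432 - 1232\right) - 3025 = 46197 - 3025 = 43172$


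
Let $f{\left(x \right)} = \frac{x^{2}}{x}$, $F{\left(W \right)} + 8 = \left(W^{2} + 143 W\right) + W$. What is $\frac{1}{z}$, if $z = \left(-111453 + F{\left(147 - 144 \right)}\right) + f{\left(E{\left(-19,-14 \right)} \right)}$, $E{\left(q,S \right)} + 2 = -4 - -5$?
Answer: $- \frac{1}{111021} \approx -9.0073 \cdot 10^{-6}$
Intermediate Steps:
$F{\left(W \right)} = -8 + W^{2} + 144 W$ ($F{\left(W \right)} = -8 + \left(\left(W^{2} + 143 W\right) + W\right) = -8 + \left(W^{2} + 144 W\right) = -8 + W^{2} + 144 W$)
$E{\left(q,S \right)} = -1$ ($E{\left(q,S \right)} = -2 - -1 = -2 + \left(-4 + 5\right) = -2 + 1 = -1$)
$f{\left(x \right)} = x$
$z = -111021$ ($z = \left(-111453 + \left(-8 + \left(147 - 144\right)^{2} + 144 \left(147 - 144\right)\right)\right) - 1 = \left(-111453 + \left(-8 + 3^{2} + 144 \cdot 3\right)\right) - 1 = \left(-111453 + \left(-8 + 9 + 432\right)\right) - 1 = \left(-111453 + 433\right) - 1 = -111020 - 1 = -111021$)
$\frac{1}{z} = \frac{1}{-111021} = - \frac{1}{111021}$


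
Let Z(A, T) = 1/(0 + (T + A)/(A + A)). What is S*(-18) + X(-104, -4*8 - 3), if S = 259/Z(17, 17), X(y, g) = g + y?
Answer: -4801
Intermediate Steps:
Z(A, T) = 2*A/(A + T) (Z(A, T) = 1/(0 + (A + T)/((2*A))) = 1/(0 + (A + T)*(1/(2*A))) = 1/(0 + (A + T)/(2*A)) = 1/((A + T)/(2*A)) = 2*A/(A + T))
S = 259 (S = 259/((2*17/(17 + 17))) = 259/((2*17/34)) = 259/((2*17*(1/34))) = 259/1 = 259*1 = 259)
S*(-18) + X(-104, -4*8 - 3) = 259*(-18) + ((-4*8 - 3) - 104) = -4662 + ((-32 - 3) - 104) = -4662 + (-35 - 104) = -4662 - 139 = -4801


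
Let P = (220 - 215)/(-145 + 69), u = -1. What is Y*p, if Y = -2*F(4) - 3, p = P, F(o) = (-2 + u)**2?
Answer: 105/76 ≈ 1.3816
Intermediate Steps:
F(o) = 9 (F(o) = (-2 - 1)**2 = (-3)**2 = 9)
P = -5/76 (P = 5/(-76) = 5*(-1/76) = -5/76 ≈ -0.065789)
p = -5/76 ≈ -0.065789
Y = -21 (Y = -2*9 - 3 = -18 - 3 = -21)
Y*p = -21*(-5/76) = 105/76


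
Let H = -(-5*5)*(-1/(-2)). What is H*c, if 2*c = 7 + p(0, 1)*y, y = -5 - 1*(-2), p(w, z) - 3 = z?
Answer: -125/4 ≈ -31.250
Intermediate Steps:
p(w, z) = 3 + z
y = -3 (y = -5 + 2 = -3)
H = 25/2 (H = -(-25)*(-1*(-1/2)) = -(-25)/2 = -1*(-25/2) = 25/2 ≈ 12.500)
c = -5/2 (c = (7 + (3 + 1)*(-3))/2 = (7 + 4*(-3))/2 = (7 - 12)/2 = (1/2)*(-5) = -5/2 ≈ -2.5000)
H*c = (25/2)*(-5/2) = -125/4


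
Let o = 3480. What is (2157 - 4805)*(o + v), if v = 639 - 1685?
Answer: -6445232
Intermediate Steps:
v = -1046
(2157 - 4805)*(o + v) = (2157 - 4805)*(3480 - 1046) = -2648*2434 = -6445232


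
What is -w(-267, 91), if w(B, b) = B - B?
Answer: 0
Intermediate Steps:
w(B, b) = 0
-w(-267, 91) = -1*0 = 0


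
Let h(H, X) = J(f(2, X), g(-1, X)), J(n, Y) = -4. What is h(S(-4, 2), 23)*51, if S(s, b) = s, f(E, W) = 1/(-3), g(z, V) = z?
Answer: -204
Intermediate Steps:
f(E, W) = -⅓ (f(E, W) = 1*(-⅓) = -⅓)
h(H, X) = -4
h(S(-4, 2), 23)*51 = -4*51 = -204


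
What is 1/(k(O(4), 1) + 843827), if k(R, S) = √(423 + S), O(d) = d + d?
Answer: 843827/712044005505 - 2*√106/712044005505 ≈ 1.1850e-6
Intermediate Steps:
O(d) = 2*d
1/(k(O(4), 1) + 843827) = 1/(√(423 + 1) + 843827) = 1/(√424 + 843827) = 1/(2*√106 + 843827) = 1/(843827 + 2*√106)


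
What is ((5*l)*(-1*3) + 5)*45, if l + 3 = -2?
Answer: 3600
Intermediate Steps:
l = -5 (l = -3 - 2 = -5)
((5*l)*(-1*3) + 5)*45 = ((5*(-5))*(-1*3) + 5)*45 = (-25*(-3) + 5)*45 = (75 + 5)*45 = 80*45 = 3600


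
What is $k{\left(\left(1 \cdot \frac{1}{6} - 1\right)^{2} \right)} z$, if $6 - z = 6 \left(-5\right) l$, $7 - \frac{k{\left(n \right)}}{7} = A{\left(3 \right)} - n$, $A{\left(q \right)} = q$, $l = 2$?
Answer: $\frac{13013}{6} \approx 2168.8$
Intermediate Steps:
$k{\left(n \right)} = 28 + 7 n$ ($k{\left(n \right)} = 49 - 7 \left(3 - n\right) = 49 + \left(-21 + 7 n\right) = 28 + 7 n$)
$z = 66$ ($z = 6 - 6 \left(-5\right) 2 = 6 - \left(-30\right) 2 = 6 - -60 = 6 + 60 = 66$)
$k{\left(\left(1 \cdot \frac{1}{6} - 1\right)^{2} \right)} z = \left(28 + 7 \left(1 \cdot \frac{1}{6} - 1\right)^{2}\right) 66 = \left(28 + 7 \left(\frac{1}{6} - 1\right)^{2}\right) 66 = \left(28 + 7 \left(- \frac{5}{6}\right)^{2}\right) 66 = \left(28 + 7 \cdot \frac{25}{36}\right) 66 = \left(28 + \frac{175}{36}\right) 66 = \frac{1183}{36} \cdot 66 = \frac{13013}{6}$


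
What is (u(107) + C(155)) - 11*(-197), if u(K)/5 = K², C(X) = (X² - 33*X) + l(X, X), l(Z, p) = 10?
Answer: 78332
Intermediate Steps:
C(X) = 10 + X² - 33*X (C(X) = (X² - 33*X) + 10 = 10 + X² - 33*X)
u(K) = 5*K²
(u(107) + C(155)) - 11*(-197) = (5*107² + (10 + 155² - 33*155)) - 11*(-197) = (5*11449 + (10 + 24025 - 5115)) + 2167 = (57245 + 18920) + 2167 = 76165 + 2167 = 78332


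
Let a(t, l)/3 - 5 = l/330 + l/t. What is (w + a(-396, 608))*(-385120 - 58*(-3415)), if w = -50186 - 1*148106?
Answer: 407962945910/11 ≈ 3.7088e+10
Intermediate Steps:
a(t, l) = 15 + l/110 + 3*l/t (a(t, l) = 15 + 3*(l/330 + l/t) = 15 + (l/110 + 3*l/t) = 15 + l/110 + 3*l/t)
w = -198292 (w = -50186 - 148106 = -198292)
(w + a(-396, 608))*(-385120 - 58*(-3415)) = (-198292 + (15 + (1/110)*608 + 3*608/(-396)))*(-385120 - 58*(-3415)) = (-198292 + (15 + 304/55 + 3*608*(-1/396)))*(-385120 + 198070) = (-198292 + (15 + 304/55 - 152/33))*(-187050) = (-198292 + 2627/165)*(-187050) = -32715553/165*(-187050) = 407962945910/11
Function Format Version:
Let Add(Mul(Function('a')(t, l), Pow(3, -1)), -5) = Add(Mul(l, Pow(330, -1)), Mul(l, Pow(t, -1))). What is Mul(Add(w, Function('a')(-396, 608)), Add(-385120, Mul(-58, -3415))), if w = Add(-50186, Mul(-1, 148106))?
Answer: Rational(407962945910, 11) ≈ 3.7088e+10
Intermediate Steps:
Function('a')(t, l) = Add(15, Mul(Rational(1, 110), l), Mul(3, l, Pow(t, -1))) (Function('a')(t, l) = Add(15, Mul(3, Add(Mul(l, Pow(330, -1)), Mul(l, Pow(t, -1))))) = Add(15, Mul(3, Add(Mul(l, Rational(1, 330)), Mul(l, Pow(t, -1))))) = Add(15, Mul(3, Add(Mul(Rational(1, 330), l), Mul(l, Pow(t, -1))))) = Add(15, Add(Mul(Rational(1, 110), l), Mul(3, l, Pow(t, -1)))) = Add(15, Mul(Rational(1, 110), l), Mul(3, l, Pow(t, -1))))
w = -198292 (w = Add(-50186, -148106) = -198292)
Mul(Add(w, Function('a')(-396, 608)), Add(-385120, Mul(-58, -3415))) = Mul(Add(-198292, Add(15, Mul(Rational(1, 110), 608), Mul(3, 608, Pow(-396, -1)))), Add(-385120, Mul(-58, -3415))) = Mul(Add(-198292, Add(15, Rational(304, 55), Mul(3, 608, Rational(-1, 396)))), Add(-385120, 198070)) = Mul(Add(-198292, Add(15, Rational(304, 55), Rational(-152, 33))), -187050) = Mul(Add(-198292, Rational(2627, 165)), -187050) = Mul(Rational(-32715553, 165), -187050) = Rational(407962945910, 11)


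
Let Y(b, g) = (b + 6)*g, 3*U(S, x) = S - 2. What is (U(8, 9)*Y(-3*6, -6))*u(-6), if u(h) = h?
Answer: -864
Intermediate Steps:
U(S, x) = -⅔ + S/3 (U(S, x) = (S - 2)/3 = (-2 + S)/3 = -⅔ + S/3)
Y(b, g) = g*(6 + b) (Y(b, g) = (6 + b)*g = g*(6 + b))
(U(8, 9)*Y(-3*6, -6))*u(-6) = ((-⅔ + (⅓)*8)*(-6*(6 - 3*6)))*(-6) = ((-⅔ + 8/3)*(-6*(6 - 18)))*(-6) = (2*(-6*(-12)))*(-6) = (2*72)*(-6) = 144*(-6) = -864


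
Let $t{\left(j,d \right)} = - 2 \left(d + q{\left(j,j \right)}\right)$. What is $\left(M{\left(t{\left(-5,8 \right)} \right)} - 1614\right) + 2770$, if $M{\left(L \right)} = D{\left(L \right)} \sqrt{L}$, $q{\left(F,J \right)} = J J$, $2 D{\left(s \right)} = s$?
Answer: $1156 - 33 i \sqrt{66} \approx 1156.0 - 268.09 i$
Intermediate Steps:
$D{\left(s \right)} = \frac{s}{2}$
$q{\left(F,J \right)} = J^{2}$
$t{\left(j,d \right)} = - 2 d - 2 j^{2}$ ($t{\left(j,d \right)} = - 2 \left(d + j^{2}\right) = - 2 d - 2 j^{2}$)
$M{\left(L \right)} = \frac{L^{\frac{3}{2}}}{2}$ ($M{\left(L \right)} = \frac{L}{2} \sqrt{L} = \frac{L^{\frac{3}{2}}}{2}$)
$\left(M{\left(t{\left(-5,8 \right)} \right)} - 1614\right) + 2770 = \left(\frac{\left(\left(-2\right) 8 - 2 \left(-5\right)^{2}\right)^{\frac{3}{2}}}{2} - 1614\right) + 2770 = \left(\frac{\left(-16 - 50\right)^{\frac{3}{2}}}{2} - 1614\right) + 2770 = \left(\frac{\left(-66\right)^{\frac{3}{2}}}{2} - 1614\right) + 2770 = \left(\frac{\left(-66\right) i \sqrt{66}}{2} - 1614\right) + 2770 = \left(- 33 i \sqrt{66} - 1614\right) + 2770 = \left(-1614 - 33 i \sqrt{66}\right) + 2770 = 1156 - 33 i \sqrt{66}$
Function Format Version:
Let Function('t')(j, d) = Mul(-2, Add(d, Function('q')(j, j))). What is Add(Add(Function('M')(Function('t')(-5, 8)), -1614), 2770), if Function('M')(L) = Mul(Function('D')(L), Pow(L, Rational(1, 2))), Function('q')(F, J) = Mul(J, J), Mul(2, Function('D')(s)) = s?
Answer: Add(1156, Mul(-33, I, Pow(66, Rational(1, 2)))) ≈ Add(1156.0, Mul(-268.09, I))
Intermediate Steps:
Function('D')(s) = Mul(Rational(1, 2), s)
Function('q')(F, J) = Pow(J, 2)
Function('t')(j, d) = Add(Mul(-2, d), Mul(-2, Pow(j, 2))) (Function('t')(j, d) = Mul(-2, Add(d, Pow(j, 2))) = Add(Mul(-2, d), Mul(-2, Pow(j, 2))))
Function('M')(L) = Mul(Rational(1, 2), Pow(L, Rational(3, 2))) (Function('M')(L) = Mul(Mul(Rational(1, 2), L), Pow(L, Rational(1, 2))) = Mul(Rational(1, 2), Pow(L, Rational(3, 2))))
Add(Add(Function('M')(Function('t')(-5, 8)), -1614), 2770) = Add(Add(Mul(Rational(1, 2), Pow(Add(Mul(-2, 8), Mul(-2, Pow(-5, 2))), Rational(3, 2))), -1614), 2770) = Add(Add(Mul(Rational(1, 2), Pow(Add(-16, Mul(-2, 25)), Rational(3, 2))), -1614), 2770) = Add(Add(Mul(Rational(1, 2), Pow(Add(-16, -50), Rational(3, 2))), -1614), 2770) = Add(Add(Mul(Rational(1, 2), Pow(-66, Rational(3, 2))), -1614), 2770) = Add(Add(Mul(Rational(1, 2), Mul(-66, I, Pow(66, Rational(1, 2)))), -1614), 2770) = Add(Add(Mul(-33, I, Pow(66, Rational(1, 2))), -1614), 2770) = Add(Add(-1614, Mul(-33, I, Pow(66, Rational(1, 2)))), 2770) = Add(1156, Mul(-33, I, Pow(66, Rational(1, 2))))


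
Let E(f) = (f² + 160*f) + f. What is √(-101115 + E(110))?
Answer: I*√71305 ≈ 267.03*I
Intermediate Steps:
E(f) = f² + 161*f
√(-101115 + E(110)) = √(-101115 + 110*(161 + 110)) = √(-101115 + 110*271) = √(-101115 + 29810) = √(-71305) = I*√71305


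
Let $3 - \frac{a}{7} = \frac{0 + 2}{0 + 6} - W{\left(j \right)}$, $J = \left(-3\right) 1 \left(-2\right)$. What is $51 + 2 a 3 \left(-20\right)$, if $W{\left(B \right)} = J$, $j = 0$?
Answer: $-7229$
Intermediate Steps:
$J = 6$ ($J = \left(-3\right) \left(-2\right) = 6$)
$W{\left(B \right)} = 6$
$a = \frac{182}{3}$ ($a = 21 - 7 \left(\frac{0 + 2}{0 + 6} - 6\right) = 21 - 7 \left(\frac{2}{6} - 6\right) = 21 - 7 \left(2 \cdot \frac{1}{6} - 6\right) = 21 - 7 \left(\frac{1}{3} - 6\right) = 21 - - \frac{119}{3} = 21 + \frac{119}{3} = \frac{182}{3} \approx 60.667$)
$51 + 2 a 3 \left(-20\right) = 51 + 2 \cdot \frac{182}{3} \cdot 3 \left(-20\right) = 51 + \frac{364}{3} \cdot 3 \left(-20\right) = 51 + 364 \left(-20\right) = 51 - 7280 = -7229$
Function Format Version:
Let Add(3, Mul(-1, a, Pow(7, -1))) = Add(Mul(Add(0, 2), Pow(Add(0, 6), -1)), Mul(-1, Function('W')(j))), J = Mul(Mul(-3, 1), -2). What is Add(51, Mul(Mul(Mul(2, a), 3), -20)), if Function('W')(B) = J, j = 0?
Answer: -7229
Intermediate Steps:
J = 6 (J = Mul(-3, -2) = 6)
Function('W')(B) = 6
a = Rational(182, 3) (a = Add(21, Mul(-7, Add(Mul(Add(0, 2), Pow(Add(0, 6), -1)), Mul(-1, 6)))) = Add(21, Mul(-7, Add(Mul(2, Pow(6, -1)), -6))) = Add(21, Mul(-7, Add(Mul(2, Rational(1, 6)), -6))) = Add(21, Mul(-7, Add(Rational(1, 3), -6))) = Add(21, Mul(-7, Rational(-17, 3))) = Add(21, Rational(119, 3)) = Rational(182, 3) ≈ 60.667)
Add(51, Mul(Mul(Mul(2, a), 3), -20)) = Add(51, Mul(Mul(Mul(2, Rational(182, 3)), 3), -20)) = Add(51, Mul(Mul(Rational(364, 3), 3), -20)) = Add(51, Mul(364, -20)) = Add(51, -7280) = -7229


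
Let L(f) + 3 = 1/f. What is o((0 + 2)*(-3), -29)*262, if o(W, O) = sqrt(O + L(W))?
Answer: 131*I*sqrt(1158)/3 ≈ 1486.0*I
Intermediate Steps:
L(f) = -3 + 1/f
o(W, O) = sqrt(-3 + O + 1/W) (o(W, O) = sqrt(O + (-3 + 1/W)) = sqrt(-3 + O + 1/W))
o((0 + 2)*(-3), -29)*262 = sqrt(-3 - 29 + 1/((0 + 2)*(-3)))*262 = sqrt(-3 - 29 + 1/(2*(-3)))*262 = sqrt(-3 - 29 + 1/(-6))*262 = sqrt(-3 - 29 - 1/6)*262 = sqrt(-193/6)*262 = (I*sqrt(1158)/6)*262 = 131*I*sqrt(1158)/3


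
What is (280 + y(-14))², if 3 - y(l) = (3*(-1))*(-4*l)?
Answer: 203401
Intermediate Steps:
y(l) = 3 - 12*l (y(l) = 3 - 3*(-1)*(-4*l) = 3 - (-3)*(-4*l) = 3 - 12*l)
(280 + y(-14))² = (280 + (3 - 12*(-14)))² = (280 + (3 + 168))² = (280 + 171)² = 451² = 203401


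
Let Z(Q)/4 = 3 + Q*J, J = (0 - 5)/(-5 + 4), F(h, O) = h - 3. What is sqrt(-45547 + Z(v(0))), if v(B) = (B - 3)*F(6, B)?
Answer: I*sqrt(45715) ≈ 213.81*I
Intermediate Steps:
F(h, O) = -3 + h
J = 5 (J = -5/(-1) = -5*(-1) = 5)
v(B) = -9 + 3*B (v(B) = (B - 3)*(-3 + 6) = (-3 + B)*3 = -9 + 3*B)
Z(Q) = 12 + 20*Q (Z(Q) = 4*(3 + Q*5) = 4*(3 + 5*Q) = 12 + 20*Q)
sqrt(-45547 + Z(v(0))) = sqrt(-45547 + (12 + 20*(-9 + 3*0))) = sqrt(-45547 + (12 + 20*(-9 + 0))) = sqrt(-45547 + (12 + 20*(-9))) = sqrt(-45547 + (12 - 180)) = sqrt(-45547 - 168) = sqrt(-45715) = I*sqrt(45715)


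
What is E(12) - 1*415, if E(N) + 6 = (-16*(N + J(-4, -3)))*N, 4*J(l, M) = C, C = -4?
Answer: -2533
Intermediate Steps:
J(l, M) = -1 (J(l, M) = (1/4)*(-4) = -1)
E(N) = -6 + N*(16 - 16*N) (E(N) = -6 + (-16*(N - 1))*N = -6 + (-16*(-1 + N))*N = -6 + (16 - 16*N)*N = -6 + N*(16 - 16*N))
E(12) - 1*415 = (-6 - 16*12**2 + 16*12) - 1*415 = (-6 - 16*144 + 192) - 415 = (-6 - 2304 + 192) - 415 = -2118 - 415 = -2533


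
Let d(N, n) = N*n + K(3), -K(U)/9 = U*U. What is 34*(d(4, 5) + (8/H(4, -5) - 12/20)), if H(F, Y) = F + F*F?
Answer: -10404/5 ≈ -2080.8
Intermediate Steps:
K(U) = -9*U**2 (K(U) = -9*U*U = -9*U**2)
H(F, Y) = F + F**2
d(N, n) = -81 + N*n (d(N, n) = N*n - 9*3**2 = N*n - 9*9 = N*n - 81 = -81 + N*n)
34*(d(4, 5) + (8/H(4, -5) - 12/20)) = 34*((-81 + 4*5) + (8/((4*(1 + 4))) - 12/20)) = 34*((-81 + 20) + (8/((4*5)) - 12*1/20)) = 34*(-61 + (8/20 - 3/5)) = 34*(-61 + (8*(1/20) - 3/5)) = 34*(-61 + (2/5 - 3/5)) = 34*(-61 - 1/5) = 34*(-306/5) = -10404/5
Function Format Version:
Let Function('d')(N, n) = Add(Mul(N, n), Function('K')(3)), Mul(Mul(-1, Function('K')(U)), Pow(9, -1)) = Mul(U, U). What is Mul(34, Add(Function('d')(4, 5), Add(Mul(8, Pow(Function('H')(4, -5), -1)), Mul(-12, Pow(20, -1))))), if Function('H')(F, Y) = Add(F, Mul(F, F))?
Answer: Rational(-10404, 5) ≈ -2080.8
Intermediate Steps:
Function('K')(U) = Mul(-9, Pow(U, 2)) (Function('K')(U) = Mul(-9, Mul(U, U)) = Mul(-9, Pow(U, 2)))
Function('H')(F, Y) = Add(F, Pow(F, 2))
Function('d')(N, n) = Add(-81, Mul(N, n)) (Function('d')(N, n) = Add(Mul(N, n), Mul(-9, Pow(3, 2))) = Add(Mul(N, n), Mul(-9, 9)) = Add(Mul(N, n), -81) = Add(-81, Mul(N, n)))
Mul(34, Add(Function('d')(4, 5), Add(Mul(8, Pow(Function('H')(4, -5), -1)), Mul(-12, Pow(20, -1))))) = Mul(34, Add(Add(-81, Mul(4, 5)), Add(Mul(8, Pow(Mul(4, Add(1, 4)), -1)), Mul(-12, Pow(20, -1))))) = Mul(34, Add(Add(-81, 20), Add(Mul(8, Pow(Mul(4, 5), -1)), Mul(-12, Rational(1, 20))))) = Mul(34, Add(-61, Add(Mul(8, Pow(20, -1)), Rational(-3, 5)))) = Mul(34, Add(-61, Add(Mul(8, Rational(1, 20)), Rational(-3, 5)))) = Mul(34, Add(-61, Add(Rational(2, 5), Rational(-3, 5)))) = Mul(34, Add(-61, Rational(-1, 5))) = Mul(34, Rational(-306, 5)) = Rational(-10404, 5)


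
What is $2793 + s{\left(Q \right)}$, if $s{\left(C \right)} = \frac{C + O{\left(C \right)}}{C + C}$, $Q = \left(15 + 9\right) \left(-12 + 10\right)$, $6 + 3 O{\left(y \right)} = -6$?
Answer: $\frac{67045}{24} \approx 2793.5$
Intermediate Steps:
$O{\left(y \right)} = -4$ ($O{\left(y \right)} = -2 + \frac{1}{3} \left(-6\right) = -2 - 2 = -4$)
$Q = -48$ ($Q = 24 \left(-2\right) = -48$)
$s{\left(C \right)} = \frac{-4 + C}{2 C}$ ($s{\left(C \right)} = \frac{C - 4}{C + C} = \frac{-4 + C}{2 C}$)
$2793 + s{\left(Q \right)} = 2793 + \frac{-4 - 48}{2 \left(-48\right)} = 2793 + \frac{1}{2} \left(- \frac{1}{48}\right) \left(-52\right) = 2793 + \frac{13}{24} = \frac{67045}{24}$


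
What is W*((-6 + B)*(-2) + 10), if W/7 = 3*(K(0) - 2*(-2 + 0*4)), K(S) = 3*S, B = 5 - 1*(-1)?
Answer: 840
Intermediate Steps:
B = 6 (B = 5 + 1 = 6)
W = 84 (W = 7*(3*(3*0 - 2*(-2 + 0*4))) = 7*(3*(0 - 2*(-2 + 0))) = 7*(3*(0 - 2*(-2))) = 7*(3*(0 + 4)) = 7*(3*4) = 7*12 = 84)
W*((-6 + B)*(-2) + 10) = 84*((-6 + 6)*(-2) + 10) = 84*(0*(-2) + 10) = 84*(0 + 10) = 84*10 = 840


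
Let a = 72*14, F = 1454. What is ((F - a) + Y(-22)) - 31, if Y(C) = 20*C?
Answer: -25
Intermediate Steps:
a = 1008
((F - a) + Y(-22)) - 31 = ((1454 - 1*1008) + 20*(-22)) - 31 = ((1454 - 1008) - 440) - 31 = (446 - 440) - 31 = 6 - 31 = -25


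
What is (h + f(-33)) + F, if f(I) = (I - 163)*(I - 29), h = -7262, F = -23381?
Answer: -18491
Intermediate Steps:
f(I) = (-163 + I)*(-29 + I)
(h + f(-33)) + F = (-7262 + (4727 + (-33)² - 192*(-33))) - 23381 = (-7262 + (4727 + 1089 + 6336)) - 23381 = (-7262 + 12152) - 23381 = 4890 - 23381 = -18491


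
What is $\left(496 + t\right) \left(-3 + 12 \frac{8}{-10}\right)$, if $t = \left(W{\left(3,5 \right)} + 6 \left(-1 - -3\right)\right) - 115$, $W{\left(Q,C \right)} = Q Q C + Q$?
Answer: $- \frac{27783}{5} \approx -5556.6$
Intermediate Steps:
$W{\left(Q,C \right)} = Q + C Q^{2}$ ($W{\left(Q,C \right)} = Q^{2} C + Q = C Q^{2} + Q = Q + C Q^{2}$)
$t = -55$ ($t = \left(3 \left(1 + 5 \cdot 3\right) + 6 \left(-1 - -3\right)\right) - 115 = \left(3 \left(1 + 15\right) + 6 \left(-1 + 3\right)\right) - 115 = \left(3 \cdot 16 + 6 \cdot 2\right) - 115 = \left(48 + 12\right) - 115 = 60 - 115 = -55$)
$\left(496 + t\right) \left(-3 + 12 \frac{8}{-10}\right) = \left(496 - 55\right) \left(-3 + 12 \frac{8}{-10}\right) = 441 \left(-3 + 12 \cdot 8 \left(- \frac{1}{10}\right)\right) = 441 \left(-3 + 12 \left(- \frac{4}{5}\right)\right) = 441 \left(-3 - \frac{48}{5}\right) = 441 \left(- \frac{63}{5}\right) = - \frac{27783}{5}$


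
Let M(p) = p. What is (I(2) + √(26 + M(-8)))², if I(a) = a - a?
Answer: 18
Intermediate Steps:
I(a) = 0
(I(2) + √(26 + M(-8)))² = (0 + √(26 - 8))² = (0 + √18)² = (0 + 3*√2)² = (3*√2)² = 18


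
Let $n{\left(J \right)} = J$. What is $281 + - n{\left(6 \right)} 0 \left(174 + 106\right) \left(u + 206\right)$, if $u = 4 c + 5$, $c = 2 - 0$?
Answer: $281$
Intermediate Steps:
$c = 2$ ($c = 2 + 0 = 2$)
$u = 13$ ($u = 4 \cdot 2 + 5 = 8 + 5 = 13$)
$281 + - n{\left(6 \right)} 0 \left(174 + 106\right) \left(u + 206\right) = 281 + \left(-1\right) 6 \cdot 0 \left(174 + 106\right) \left(13 + 206\right) = 281 + \left(-6\right) 0 \cdot 280 \cdot 219 = 281 + 0 \cdot 61320 = 281 + 0 = 281$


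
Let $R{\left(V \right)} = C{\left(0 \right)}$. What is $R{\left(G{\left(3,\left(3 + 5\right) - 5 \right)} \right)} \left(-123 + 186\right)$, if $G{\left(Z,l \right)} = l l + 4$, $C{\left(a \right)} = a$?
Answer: $0$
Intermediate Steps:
$G{\left(Z,l \right)} = 4 + l^{2}$ ($G{\left(Z,l \right)} = l^{2} + 4 = 4 + l^{2}$)
$R{\left(V \right)} = 0$
$R{\left(G{\left(3,\left(3 + 5\right) - 5 \right)} \right)} \left(-123 + 186\right) = 0 \left(-123 + 186\right) = 0 \cdot 63 = 0$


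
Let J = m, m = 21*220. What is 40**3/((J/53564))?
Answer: 24486400/33 ≈ 7.4201e+5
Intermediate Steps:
m = 4620
J = 4620
40**3/((J/53564)) = 40**3/((4620/53564)) = 64000/((4620*(1/53564))) = 64000/(165/1913) = 64000*(1913/165) = 24486400/33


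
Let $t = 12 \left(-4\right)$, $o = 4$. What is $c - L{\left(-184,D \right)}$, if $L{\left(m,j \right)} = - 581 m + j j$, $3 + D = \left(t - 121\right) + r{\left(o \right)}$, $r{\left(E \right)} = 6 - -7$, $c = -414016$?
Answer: $-546201$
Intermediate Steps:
$r{\left(E \right)} = 13$ ($r{\left(E \right)} = 6 + 7 = 13$)
$t = -48$
$D = -159$ ($D = -3 + \left(\left(-48 - 121\right) + 13\right) = -3 + \left(-169 + 13\right) = -3 - 156 = -159$)
$L{\left(m,j \right)} = j^{2} - 581 m$ ($L{\left(m,j \right)} = - 581 m + j^{2} = j^{2} - 581 m$)
$c - L{\left(-184,D \right)} = -414016 - \left(\left(-159\right)^{2} - -106904\right) = -414016 - \left(25281 + 106904\right) = -414016 - 132185 = -546201$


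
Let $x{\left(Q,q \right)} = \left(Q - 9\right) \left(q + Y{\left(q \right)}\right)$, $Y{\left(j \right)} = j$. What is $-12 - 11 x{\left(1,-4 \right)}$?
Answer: $-716$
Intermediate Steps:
$x{\left(Q,q \right)} = 2 q \left(-9 + Q\right)$ ($x{\left(Q,q \right)} = \left(Q - 9\right) \left(q + q\right) = \left(-9 + Q\right) 2 q = 2 q \left(-9 + Q\right)$)
$-12 - 11 x{\left(1,-4 \right)} = -12 - 11 \cdot 2 \left(-4\right) \left(-9 + 1\right) = -12 - 11 \cdot 2 \left(-4\right) \left(-8\right) = -12 - 704 = -716$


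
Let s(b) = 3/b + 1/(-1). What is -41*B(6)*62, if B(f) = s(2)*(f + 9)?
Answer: -19065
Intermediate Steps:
s(b) = -1 + 3/b (s(b) = 3/b + 1*(-1) = 3/b - 1 = -1 + 3/b)
B(f) = 9/2 + f/2 (B(f) = ((3 - 1*2)/2)*(f + 9) = ((3 - 2)/2)*(9 + f) = ((1/2)*1)*(9 + f) = (9 + f)/2 = 9/2 + f/2)
-41*B(6)*62 = -41*(9/2 + (1/2)*6)*62 = -41*(9/2 + 3)*62 = -41*15/2*62 = -615/2*62 = -19065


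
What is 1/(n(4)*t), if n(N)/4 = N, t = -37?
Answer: -1/592 ≈ -0.0016892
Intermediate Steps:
n(N) = 4*N
1/(n(4)*t) = 1/((4*4)*(-37)) = 1/(16*(-37)) = 1/(-592) = -1/592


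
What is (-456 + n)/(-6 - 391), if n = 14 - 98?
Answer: 540/397 ≈ 1.3602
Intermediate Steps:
n = -84
(-456 + n)/(-6 - 391) = (-456 - 84)/(-6 - 391) = -540/(-397) = -540*(-1/397) = 540/397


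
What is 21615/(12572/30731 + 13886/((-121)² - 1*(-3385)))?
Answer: 5986890342345/326676769 ≈ 18327.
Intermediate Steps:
21615/(12572/30731 + 13886/((-121)² - 1*(-3385))) = 21615/(12572*(1/30731) + 13886/(14641 + 3385)) = 21615/(12572/30731 + 13886/18026) = 21615/(12572/30731 + 13886*(1/18026)) = 21615/(12572/30731 + 6943/9013) = 21615/(326676769/276978503) = 21615*(276978503/326676769) = 5986890342345/326676769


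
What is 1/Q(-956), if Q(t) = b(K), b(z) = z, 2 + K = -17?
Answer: -1/19 ≈ -0.052632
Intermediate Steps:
K = -19 (K = -2 - 17 = -19)
Q(t) = -19
1/Q(-956) = 1/(-19) = -1/19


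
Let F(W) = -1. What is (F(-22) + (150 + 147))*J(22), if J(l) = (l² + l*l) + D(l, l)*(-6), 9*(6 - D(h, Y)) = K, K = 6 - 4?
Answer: 828800/3 ≈ 2.7627e+5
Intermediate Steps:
K = 2
D(h, Y) = 52/9 (D(h, Y) = 6 - ⅑*2 = 6 - 2/9 = 52/9)
J(l) = -104/3 + 2*l² (J(l) = (l² + l*l) + (52/9)*(-6) = (l² + l²) - 104/3 = 2*l² - 104/3 = -104/3 + 2*l²)
(F(-22) + (150 + 147))*J(22) = (-1 + (150 + 147))*(-104/3 + 2*22²) = (-1 + 297)*(-104/3 + 2*484) = 296*(-104/3 + 968) = 296*(2800/3) = 828800/3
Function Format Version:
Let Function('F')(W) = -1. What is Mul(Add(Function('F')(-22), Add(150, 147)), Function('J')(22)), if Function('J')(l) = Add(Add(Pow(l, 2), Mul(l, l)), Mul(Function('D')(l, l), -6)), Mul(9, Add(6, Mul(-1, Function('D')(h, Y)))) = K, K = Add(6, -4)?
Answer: Rational(828800, 3) ≈ 2.7627e+5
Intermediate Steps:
K = 2
Function('D')(h, Y) = Rational(52, 9) (Function('D')(h, Y) = Add(6, Mul(Rational(-1, 9), 2)) = Add(6, Rational(-2, 9)) = Rational(52, 9))
Function('J')(l) = Add(Rational(-104, 3), Mul(2, Pow(l, 2))) (Function('J')(l) = Add(Add(Pow(l, 2), Mul(l, l)), Mul(Rational(52, 9), -6)) = Add(Add(Pow(l, 2), Pow(l, 2)), Rational(-104, 3)) = Add(Mul(2, Pow(l, 2)), Rational(-104, 3)) = Add(Rational(-104, 3), Mul(2, Pow(l, 2))))
Mul(Add(Function('F')(-22), Add(150, 147)), Function('J')(22)) = Mul(Add(-1, Add(150, 147)), Add(Rational(-104, 3), Mul(2, Pow(22, 2)))) = Mul(Add(-1, 297), Add(Rational(-104, 3), Mul(2, 484))) = Mul(296, Add(Rational(-104, 3), 968)) = Mul(296, Rational(2800, 3)) = Rational(828800, 3)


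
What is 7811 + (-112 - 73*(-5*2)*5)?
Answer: 11349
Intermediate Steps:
7811 + (-112 - 73*(-5*2)*5) = 7811 + (-112 - (-730)*5) = 7811 + (-112 - 73*(-50)) = 7811 + (-112 + 3650) = 7811 + 3538 = 11349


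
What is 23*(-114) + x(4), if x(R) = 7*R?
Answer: -2594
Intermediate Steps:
23*(-114) + x(4) = 23*(-114) + 7*4 = -2622 + 28 = -2594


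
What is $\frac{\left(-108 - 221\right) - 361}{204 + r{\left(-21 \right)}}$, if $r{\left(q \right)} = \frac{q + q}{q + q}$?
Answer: $- \frac{138}{41} \approx -3.3659$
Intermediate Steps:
$r{\left(q \right)} = 1$ ($r{\left(q \right)} = \frac{2 q}{2 q} = 2 q \frac{1}{2 q} = 1$)
$\frac{\left(-108 - 221\right) - 361}{204 + r{\left(-21 \right)}} = \frac{\left(-108 - 221\right) - 361}{204 + 1} = \frac{\left(-108 - 221\right) - 361}{205} = \left(-329 - 361\right) \frac{1}{205} = \left(-690\right) \frac{1}{205} = - \frac{138}{41}$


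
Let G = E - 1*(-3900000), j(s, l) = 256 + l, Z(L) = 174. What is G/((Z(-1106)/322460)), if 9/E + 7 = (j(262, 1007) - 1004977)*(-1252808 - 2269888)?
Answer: 741095804020302263483690/102537599495173 ≈ 7.2275e+9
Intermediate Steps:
E = 9/3535779292937 (E = 9/(-7 + ((256 + 1007) - 1004977)*(-1252808 - 2269888)) = 9/(-7 + (1263 - 1004977)*(-3522696)) = 9/(-7 - 1003714*(-3522696)) = 9/(-7 + 3535779292944) = 9/3535779292937 ≈ 2.5454e-12)
G = 13789539242454300009/3535779292937 (G = 9/3535779292937 - 1*(-3900000) = 9/3535779292937 + 3900000 = 13789539242454300009/3535779292937 ≈ 3.9000e+6)
G/((Z(-1106)/322460)) = 13789539242454300009/(3535779292937*((174/322460))) = 13789539242454300009/(3535779292937*((174*(1/322460)))) = 13789539242454300009/(3535779292937*(87/161230)) = (13789539242454300009/3535779292937)*(161230/87) = 741095804020302263483690/102537599495173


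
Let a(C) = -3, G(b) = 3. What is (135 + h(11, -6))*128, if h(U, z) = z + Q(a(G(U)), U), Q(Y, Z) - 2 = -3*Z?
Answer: 12544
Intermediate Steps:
Q(Y, Z) = 2 - 3*Z
h(U, z) = 2 + z - 3*U (h(U, z) = z + (2 - 3*U) = 2 + z - 3*U)
(135 + h(11, -6))*128 = (135 + (2 - 6 - 3*11))*128 = (135 + (2 - 6 - 33))*128 = (135 - 37)*128 = 98*128 = 12544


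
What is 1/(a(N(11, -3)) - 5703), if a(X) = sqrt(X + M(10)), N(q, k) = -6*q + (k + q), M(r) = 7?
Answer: -1901/10841420 - I*sqrt(51)/32524260 ≈ -0.00017535 - 2.1957e-7*I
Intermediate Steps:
N(q, k) = k - 5*q
a(X) = sqrt(7 + X) (a(X) = sqrt(X + 7) = sqrt(7 + X))
1/(a(N(11, -3)) - 5703) = 1/(sqrt(7 + (-3 - 5*11)) - 5703) = 1/(sqrt(7 + (-3 - 55)) - 5703) = 1/(sqrt(7 - 58) - 5703) = 1/(sqrt(-51) - 5703) = 1/(I*sqrt(51) - 5703) = 1/(-5703 + I*sqrt(51))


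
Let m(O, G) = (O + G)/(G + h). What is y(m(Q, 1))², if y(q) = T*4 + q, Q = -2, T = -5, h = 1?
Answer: 1681/4 ≈ 420.25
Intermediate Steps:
m(O, G) = (G + O)/(1 + G) (m(O, G) = (O + G)/(G + 1) = (G + O)/(1 + G))
y(q) = -20 + q (y(q) = -5*4 + q = -20 + q)
y(m(Q, 1))² = (-20 + (1 - 2)/(1 + 1))² = (-20 - 1/2)² = (-20 + (½)*(-1))² = (-20 - ½)² = (-41/2)² = 1681/4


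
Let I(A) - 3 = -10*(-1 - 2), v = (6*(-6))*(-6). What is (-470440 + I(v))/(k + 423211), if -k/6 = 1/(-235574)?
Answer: -7915404187/7121250580 ≈ -1.1115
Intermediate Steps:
v = 216 (v = -36*(-6) = 216)
I(A) = 33 (I(A) = 3 - 10*(-1 - 2) = 3 - 10*(-3) = 3 + 30 = 33)
k = 3/117787 (k = -6/(-235574) = -6*(-1/235574) = 3/117787 ≈ 2.5470e-5)
(-470440 + I(v))/(k + 423211) = (-470440 + 33)/(3/117787 + 423211) = -470407/49848754060/117787 = -470407*117787/49848754060 = -7915404187/7121250580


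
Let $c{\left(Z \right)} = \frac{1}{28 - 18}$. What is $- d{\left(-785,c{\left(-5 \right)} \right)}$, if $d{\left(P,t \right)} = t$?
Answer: $- \frac{1}{10} \approx -0.1$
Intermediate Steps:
$c{\left(Z \right)} = \frac{1}{10}$
$- d{\left(-785,c{\left(-5 \right)} \right)} = \left(-1\right) \frac{1}{10} = - \frac{1}{10}$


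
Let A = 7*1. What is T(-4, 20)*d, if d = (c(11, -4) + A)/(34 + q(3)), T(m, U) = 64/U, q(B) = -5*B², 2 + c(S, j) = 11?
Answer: -256/55 ≈ -4.6545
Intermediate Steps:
c(S, j) = 9 (c(S, j) = -2 + 11 = 9)
A = 7
d = -16/11 (d = (9 + 7)/(34 - 5*3²) = 16/(34 - 5*9) = 16/(34 - 45) = 16/(-11) = 16*(-1/11) = -16/11 ≈ -1.4545)
T(-4, 20)*d = (64/20)*(-16/11) = (64*(1/20))*(-16/11) = (16/5)*(-16/11) = -256/55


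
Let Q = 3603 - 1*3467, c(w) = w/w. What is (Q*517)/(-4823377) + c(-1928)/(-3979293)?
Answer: -279796872793/19193630332461 ≈ -0.014578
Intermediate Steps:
c(w) = 1
Q = 136 (Q = 3603 - 3467 = 136)
(Q*517)/(-4823377) + c(-1928)/(-3979293) = (136*517)/(-4823377) + 1/(-3979293) = 70312*(-1/4823377) + 1*(-1/3979293) = -70312/4823377 - 1/3979293 = -279796872793/19193630332461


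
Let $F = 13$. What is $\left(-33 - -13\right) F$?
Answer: $-260$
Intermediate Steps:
$\left(-33 - -13\right) F = \left(-33 - -13\right) 13 = \left(-33 + \left(-7 + 20\right)\right) 13 = \left(-33 + 13\right) 13 = \left(-20\right) 13 = -260$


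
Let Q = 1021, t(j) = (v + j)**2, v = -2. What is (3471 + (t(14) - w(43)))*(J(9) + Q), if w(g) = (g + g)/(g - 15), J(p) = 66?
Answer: 54966329/14 ≈ 3.9262e+6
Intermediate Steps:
t(j) = (-2 + j)**2
w(g) = 2*g/(-15 + g) (w(g) = (2*g)/(-15 + g) = 2*g/(-15 + g))
(3471 + (t(14) - w(43)))*(J(9) + Q) = (3471 + ((-2 + 14)**2 - 2*43/(-15 + 43)))*(66 + 1021) = (3471 + (12**2 - 2*43/28))*1087 = (3471 + (144 - 2*43/28))*1087 = (3471 + (144 - 1*43/14))*1087 = (3471 + (144 - 43/14))*1087 = (3471 + 1973/14)*1087 = (50567/14)*1087 = 54966329/14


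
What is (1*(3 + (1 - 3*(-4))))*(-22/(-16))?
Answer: 22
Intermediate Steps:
(1*(3 + (1 - 3*(-4))))*(-22/(-16)) = (1*(3 + (1 + 12)))*(-22*(-1/16)) = (1*(3 + 13))*(11/8) = (1*16)*(11/8) = 16*(11/8) = 22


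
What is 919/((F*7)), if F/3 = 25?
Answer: 919/525 ≈ 1.7505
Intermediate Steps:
F = 75 (F = 3*25 = 75)
919/((F*7)) = 919/((75*7)) = 919/525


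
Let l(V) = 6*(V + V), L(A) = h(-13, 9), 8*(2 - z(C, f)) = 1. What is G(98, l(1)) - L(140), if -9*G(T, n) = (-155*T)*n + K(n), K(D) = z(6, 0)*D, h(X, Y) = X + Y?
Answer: 121529/6 ≈ 20255.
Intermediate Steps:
z(C, f) = 15/8 (z(C, f) = 2 - ⅛*1 = 2 - ⅛ = 15/8)
L(A) = -4 (L(A) = -13 + 9 = -4)
l(V) = 12*V (l(V) = 6*(2*V) = 12*V)
K(D) = 15*D/8
G(T, n) = -5*n/24 + 155*T*n/9 (G(T, n) = -((-155*T)*n + 15*n/8)/9 = -(-155*T*n + 15*n/8)/9 = -(15*n/8 - 155*T*n)/9 = -5*n/24 + 155*T*n/9)
G(98, l(1)) - L(140) = 5*(12*1)*(-3 + 248*98)/72 - 1*(-4) = (5/72)*12*(-3 + 24304) + 4 = (5/72)*12*24301 + 4 = 121505/6 + 4 = 121529/6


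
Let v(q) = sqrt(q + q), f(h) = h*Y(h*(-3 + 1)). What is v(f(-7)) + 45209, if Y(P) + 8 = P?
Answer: 45209 + 2*I*sqrt(21) ≈ 45209.0 + 9.1651*I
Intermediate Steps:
Y(P) = -8 + P
f(h) = h*(-8 - 2*h) (f(h) = h*(-8 + h*(-3 + 1)) = h*(-8 + h*(-2)) = h*(-8 - 2*h))
v(q) = sqrt(2)*sqrt(q) (v(q) = sqrt(2*q) = sqrt(2)*sqrt(q))
v(f(-7)) + 45209 = sqrt(2)*sqrt(-2*(-7)*(4 - 7)) + 45209 = sqrt(2)*sqrt(-2*(-7)*(-3)) + 45209 = sqrt(2)*sqrt(-42) + 45209 = sqrt(2)*(I*sqrt(42)) + 45209 = 2*I*sqrt(21) + 45209 = 45209 + 2*I*sqrt(21)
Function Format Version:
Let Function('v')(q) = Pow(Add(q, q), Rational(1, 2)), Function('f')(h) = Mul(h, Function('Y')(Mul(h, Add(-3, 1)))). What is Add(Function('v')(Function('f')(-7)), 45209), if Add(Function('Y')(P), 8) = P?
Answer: Add(45209, Mul(2, I, Pow(21, Rational(1, 2)))) ≈ Add(45209., Mul(9.1651, I))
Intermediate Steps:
Function('Y')(P) = Add(-8, P)
Function('f')(h) = Mul(h, Add(-8, Mul(-2, h))) (Function('f')(h) = Mul(h, Add(-8, Mul(h, Add(-3, 1)))) = Mul(h, Add(-8, Mul(h, -2))) = Mul(h, Add(-8, Mul(-2, h))))
Function('v')(q) = Mul(Pow(2, Rational(1, 2)), Pow(q, Rational(1, 2))) (Function('v')(q) = Pow(Mul(2, q), Rational(1, 2)) = Mul(Pow(2, Rational(1, 2)), Pow(q, Rational(1, 2))))
Add(Function('v')(Function('f')(-7)), 45209) = Add(Mul(Pow(2, Rational(1, 2)), Pow(Mul(-2, -7, Add(4, -7)), Rational(1, 2))), 45209) = Add(Mul(Pow(2, Rational(1, 2)), Pow(Mul(-2, -7, -3), Rational(1, 2))), 45209) = Add(Mul(Pow(2, Rational(1, 2)), Pow(-42, Rational(1, 2))), 45209) = Add(Mul(Pow(2, Rational(1, 2)), Mul(I, Pow(42, Rational(1, 2)))), 45209) = Add(Mul(2, I, Pow(21, Rational(1, 2))), 45209) = Add(45209, Mul(2, I, Pow(21, Rational(1, 2))))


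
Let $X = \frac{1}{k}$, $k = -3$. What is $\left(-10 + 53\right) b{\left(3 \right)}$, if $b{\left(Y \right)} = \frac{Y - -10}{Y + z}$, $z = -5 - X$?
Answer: $- \frac{1677}{5} \approx -335.4$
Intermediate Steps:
$X = - \frac{1}{3}$ ($X = \frac{1}{-3} = - \frac{1}{3} \approx -0.33333$)
$z = - \frac{14}{3}$ ($z = -5 - - \frac{1}{3} = -5 + \frac{1}{3} = - \frac{14}{3} \approx -4.6667$)
$b{\left(Y \right)} = \frac{10 + Y}{- \frac{14}{3} + Y}$ ($b{\left(Y \right)} = \frac{Y - -10}{Y - \frac{14}{3}} = \frac{Y + 10}{- \frac{14}{3} + Y} = \frac{10 + Y}{- \frac{14}{3} + Y}$)
$\left(-10 + 53\right) b{\left(3 \right)} = \left(-10 + 53\right) \frac{3 \left(10 + 3\right)}{-14 + 3 \cdot 3} = 43 \cdot 3 \frac{1}{-14 + 9} \cdot 13 = 43 \cdot 3 \frac{1}{-5} \cdot 13 = 43 \cdot 3 \left(- \frac{1}{5}\right) 13 = 43 \left(- \frac{39}{5}\right) = - \frac{1677}{5}$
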